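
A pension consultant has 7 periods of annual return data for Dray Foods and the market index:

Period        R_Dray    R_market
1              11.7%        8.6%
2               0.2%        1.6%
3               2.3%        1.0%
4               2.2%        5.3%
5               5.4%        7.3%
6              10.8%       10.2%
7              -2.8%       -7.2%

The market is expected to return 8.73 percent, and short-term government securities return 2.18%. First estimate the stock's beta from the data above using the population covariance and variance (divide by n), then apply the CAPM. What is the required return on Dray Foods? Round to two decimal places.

7.44%

Mean R_i = (11.7 + 0.2 + 2.3 + 2.2 + 5.4 + 10.8 − 2.8) / 7 = 4.2571%
Mean R_m = (8.6 + 1.6 + 1.0 + 5.3 + 7.3 + 10.2 − 7.2) / 7 = 3.8286%
Σ(R_i − R̄_i)(R_m − R̄_m) = 170.5486  ⇒  Cov = 170.5486 / 7 = 24.3641
Σ(R_m − R̄_m)² = 212.1743  ⇒  Var(R_m) = 212.1743 / 7 = 30.3106
β = Cov / Var(R_m) = 24.3641 / 30.3106 = 0.8038
MRP = 8.73% − 2.18% = 6.55%
E(R) = R_f + β × MRP = 2.18% + 0.8038 × 6.55% = 7.44%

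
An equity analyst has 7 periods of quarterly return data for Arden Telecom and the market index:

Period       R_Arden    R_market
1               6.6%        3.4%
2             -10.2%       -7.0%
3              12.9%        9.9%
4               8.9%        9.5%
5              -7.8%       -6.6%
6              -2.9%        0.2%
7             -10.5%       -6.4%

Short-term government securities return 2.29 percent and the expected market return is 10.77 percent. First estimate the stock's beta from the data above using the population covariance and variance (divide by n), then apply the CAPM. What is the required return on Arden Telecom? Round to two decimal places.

13.15%

Mean R_i = (6.6 − 10.2 + 12.9 + 8.9 − 7.8 − 2.9 − 10.5) / 7 = -0.4286%
Mean R_m = (3.4 − 7.0 + 9.9 + 9.5 − 6.6 + 0.2 − 6.4) / 7 = 0.4286%
Σ(R_i − R̄_i)(R_m − R̄_m) = 425.4857  ⇒  Cov = 425.4857 / 7 = 60.7837
Σ(R_m − R̄_m)² = 332.0943  ⇒  Var(R_m) = 332.0943 / 7 = 47.4420
β = Cov / Var(R_m) = 60.7837 / 47.4420 = 1.2812
MRP = 10.77% − 2.29% = 8.48%
E(R) = R_f + β × MRP = 2.29% + 1.2812 × 8.48% = 13.15%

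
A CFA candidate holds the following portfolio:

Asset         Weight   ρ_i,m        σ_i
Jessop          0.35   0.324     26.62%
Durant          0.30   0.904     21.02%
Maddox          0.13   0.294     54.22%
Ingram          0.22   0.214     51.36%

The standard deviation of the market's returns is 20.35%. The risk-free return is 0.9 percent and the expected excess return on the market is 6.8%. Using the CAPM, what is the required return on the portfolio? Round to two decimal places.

5.31%

β_Jessop = 0.324 × 26.62% / 20.35% = 0.4238
β_Durant = 0.904 × 21.02% / 20.35% = 0.9338
β_Maddox = 0.294 × 54.22% / 20.35% = 0.7833
β_Ingram = 0.214 × 51.36% / 20.35% = 0.5401
β_P = Σ w_i β_i = 0.35×0.4238 + 0.30×0.9338 + 0.13×0.7833 + 0.22×0.5401 = 0.6491
E(R_P) = R_f + β_P × MRP = 0.9% + 0.6491 × 6.8% = 5.31%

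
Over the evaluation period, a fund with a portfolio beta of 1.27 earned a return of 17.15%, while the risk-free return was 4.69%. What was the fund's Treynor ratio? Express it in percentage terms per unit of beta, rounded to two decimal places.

Treynor = (R_P − R_f) / β_P = (17.15% − 4.69%) / 1.2700 = 12.46% / 1.2700 = 9.81%

9.81%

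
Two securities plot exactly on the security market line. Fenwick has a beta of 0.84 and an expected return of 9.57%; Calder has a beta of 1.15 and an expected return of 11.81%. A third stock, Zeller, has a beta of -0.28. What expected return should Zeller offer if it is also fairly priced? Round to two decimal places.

MRP (SML slope) = (11.81% − 9.57%) / (1.15 − 0.84) = 2.24% / 0.31 = 7.2258%
R_f (intercept) = 9.57% − 0.84 × 7.2258% = 3.5003%
E(R_Zeller) = R_f + β × MRP = 3.5003% + -0.28 × 7.2258% = 1.48%

1.48%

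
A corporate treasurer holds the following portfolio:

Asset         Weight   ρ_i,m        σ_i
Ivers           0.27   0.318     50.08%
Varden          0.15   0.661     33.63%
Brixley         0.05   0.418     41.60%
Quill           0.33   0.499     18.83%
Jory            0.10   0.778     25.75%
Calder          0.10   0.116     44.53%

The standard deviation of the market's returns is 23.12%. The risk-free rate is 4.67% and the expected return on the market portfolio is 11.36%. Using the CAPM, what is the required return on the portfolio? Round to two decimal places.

8.76%

β_Ivers = 0.318 × 50.08% / 23.12% = 0.6888
β_Varden = 0.661 × 33.63% / 23.12% = 0.9615
β_Brixley = 0.418 × 41.60% / 23.12% = 0.7521
β_Quill = 0.499 × 18.83% / 23.12% = 0.4064
β_Jory = 0.778 × 25.75% / 23.12% = 0.8665
β_Calder = 0.116 × 44.53% / 23.12% = 0.2234
β_P = Σ w_i β_i = 0.27×0.6888 + 0.15×0.9615 + 0.05×0.7521 + 0.33×0.4064 + 0.10×0.8665 + 0.10×0.2234 = 0.6109
MRP = 11.36% − 4.67% = 6.69%
E(R_P) = R_f + β_P × MRP = 4.67% + 0.6109 × 6.69% = 8.76%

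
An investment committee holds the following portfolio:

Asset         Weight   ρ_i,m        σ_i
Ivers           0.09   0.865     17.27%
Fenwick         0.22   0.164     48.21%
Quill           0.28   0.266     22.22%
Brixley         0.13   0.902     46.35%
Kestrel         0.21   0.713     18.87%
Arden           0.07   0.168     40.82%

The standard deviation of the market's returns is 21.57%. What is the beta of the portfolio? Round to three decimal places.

0.625

β_Ivers = 0.865 × 17.27% / 21.57% = 0.6926
β_Fenwick = 0.164 × 48.21% / 21.57% = 0.3665
β_Quill = 0.266 × 22.22% / 21.57% = 0.2740
β_Brixley = 0.902 × 46.35% / 21.57% = 1.9382
β_Kestrel = 0.713 × 18.87% / 21.57% = 0.6238
β_Arden = 0.168 × 40.82% / 21.57% = 0.3179
β_P = Σ w_i β_i = 0.09×0.6926 + 0.22×0.3665 + 0.28×0.2740 + 0.13×1.9382 + 0.21×0.6238 + 0.07×0.3179 = 0.6249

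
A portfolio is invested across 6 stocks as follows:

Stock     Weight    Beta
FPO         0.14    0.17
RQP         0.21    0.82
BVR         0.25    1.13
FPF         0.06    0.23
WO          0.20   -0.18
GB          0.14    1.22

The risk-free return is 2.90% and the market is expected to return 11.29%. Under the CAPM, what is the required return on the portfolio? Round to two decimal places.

β_P = Σ w_i β_i = 0.14×0.17 + 0.21×0.82 + 0.25×1.13 + 0.06×0.23 + 0.20×-0.18 + 0.14×1.22 = 0.6271
MRP = 11.29% − 2.90% = 8.39%
E(R_P) = R_f + β_P × MRP = 2.90% + 0.6271 × 8.39% = 8.16%

8.16%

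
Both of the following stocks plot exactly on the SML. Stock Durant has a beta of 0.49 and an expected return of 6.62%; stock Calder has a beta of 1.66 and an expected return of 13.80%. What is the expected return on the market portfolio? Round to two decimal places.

Both satisfy E(R) = R_f + β·MRP, so the slope of the SML is
MRP = (13.80% − 6.62%) / (1.66 − 0.49) = 7.18% / 1.17 = 6.1368%
R_f = E(R_Durant) − β_Durant·MRP = 6.62% − 0.49 × 6.1368% = 3.6130%
E(R_m) = R_f + MRP = 3.6130% + 6.1368% = 9.75%

9.75%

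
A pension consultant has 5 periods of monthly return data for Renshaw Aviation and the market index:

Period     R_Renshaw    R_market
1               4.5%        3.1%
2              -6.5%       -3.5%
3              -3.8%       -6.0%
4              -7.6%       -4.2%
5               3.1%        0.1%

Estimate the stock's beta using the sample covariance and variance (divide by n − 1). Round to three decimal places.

1.311

Mean R_i = (4.5 − 6.5 − 3.8 − 7.6 + 3.1) / 5 = -2.0600%
Mean R_m = (3.1 − 3.5 − 6.0 − 4.2 + 0.1) / 5 = -2.1000%
Σ(R_i − R̄_i)(R_m − R̄_m) = 70.1000  ⇒  Cov = 70.1000 / 4 = 17.5250
Σ(R_m − R̄_m)² = 53.4600  ⇒  Var(R_m) = 53.4600 / 4 = 13.3650
β = Cov / Var(R_m) = 17.5250 / 13.3650 = 1.3113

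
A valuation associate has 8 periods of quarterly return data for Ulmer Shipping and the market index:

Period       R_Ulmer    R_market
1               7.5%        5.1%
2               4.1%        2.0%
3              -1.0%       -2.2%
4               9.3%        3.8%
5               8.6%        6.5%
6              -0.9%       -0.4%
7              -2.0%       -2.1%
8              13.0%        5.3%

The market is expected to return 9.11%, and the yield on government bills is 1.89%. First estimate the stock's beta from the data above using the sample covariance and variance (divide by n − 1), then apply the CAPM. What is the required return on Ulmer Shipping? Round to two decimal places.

12.80%

Mean R_i = (7.5 + 4.1 − 1.0 + 9.3 + 8.6 − 0.9 − 2.0 + 13.0) / 8 = 4.8250%
Mean R_m = (5.1 + 2.0 − 2.2 + 3.8 + 6.5 − 0.4 − 2.1 + 5.3) / 8 = 2.2500%
Σ(R_i − R̄_i)(R_m − R̄_m) = 126.5000  ⇒  Cov = 126.5000 / 7 = 18.0714
Σ(R_m − R̄_m)² = 83.7000  ⇒  Var(R_m) = 83.7000 / 7 = 11.9571
β = Cov / Var(R_m) = 18.0714 / 11.9571 = 1.5114
MRP = 9.11% − 1.89% = 7.22%
E(R) = R_f + β × MRP = 1.89% + 1.5114 × 7.22% = 12.80%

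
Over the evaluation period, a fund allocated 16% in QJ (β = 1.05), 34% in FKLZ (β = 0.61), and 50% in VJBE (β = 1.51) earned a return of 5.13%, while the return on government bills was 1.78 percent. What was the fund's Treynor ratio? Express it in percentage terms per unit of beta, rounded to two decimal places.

2.96%

β_P = 0.16×1.05 + 0.34×0.61 + 0.50×1.51 = 1.1304
Treynor = (R_P − R_f) / β_P = (5.13% − 1.78%) / 1.1304 = 3.35% / 1.1304 = 2.96%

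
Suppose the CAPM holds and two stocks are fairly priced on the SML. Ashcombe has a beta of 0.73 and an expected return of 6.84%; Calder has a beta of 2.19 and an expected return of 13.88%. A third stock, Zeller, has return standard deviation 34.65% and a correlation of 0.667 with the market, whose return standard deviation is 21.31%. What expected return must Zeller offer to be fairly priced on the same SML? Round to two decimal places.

8.55%

MRP = (13.88% − 6.84%) / (2.19 − 0.73) = 4.8219%
R_f = 6.84% − 0.73 × 4.8219% = 3.3200%
β_Zeller = ρ·σ_i/σ_m = 0.667 × 34.65 / 21.31 = 1.0845
E(R_Zeller) = R_f + β × MRP = 3.3200% + 1.0845 × 4.8219% = 8.55%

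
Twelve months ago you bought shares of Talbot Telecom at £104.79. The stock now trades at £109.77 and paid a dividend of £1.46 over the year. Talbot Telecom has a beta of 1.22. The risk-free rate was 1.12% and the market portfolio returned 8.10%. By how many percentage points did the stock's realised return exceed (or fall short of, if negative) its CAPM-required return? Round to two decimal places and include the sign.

-3.49%

Realised HPR = (P1 + D1 − P0) / P0 = (109.77 + 1.46 − 104.79) / 104.79 = 6.44 / 104.79 = 6.1456%
MRP = 8.10% − 1.12% = 6.98%
CAPM required = R_f + β·MRP = 1.12% + 1.22 × 6.98% = 9.6356%
α = realised − required = 6.1456% − 9.6356% = -3.49%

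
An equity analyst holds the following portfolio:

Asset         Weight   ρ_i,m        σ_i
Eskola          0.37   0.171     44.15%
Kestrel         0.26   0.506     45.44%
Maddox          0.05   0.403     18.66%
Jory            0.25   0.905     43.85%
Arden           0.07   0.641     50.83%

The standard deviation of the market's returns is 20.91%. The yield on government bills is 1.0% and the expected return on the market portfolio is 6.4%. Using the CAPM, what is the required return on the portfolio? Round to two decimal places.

β_Eskola = 0.171 × 44.15% / 20.91% = 0.3611
β_Kestrel = 0.506 × 45.44% / 20.91% = 1.0996
β_Maddox = 0.403 × 18.66% / 20.91% = 0.3596
β_Jory = 0.905 × 43.85% / 20.91% = 1.8979
β_Arden = 0.641 × 50.83% / 20.91% = 1.5582
β_P = Σ w_i β_i = 0.37×0.3611 + 0.26×1.0996 + 0.05×0.3596 + 0.25×1.8979 + 0.07×1.5582 = 1.0210
MRP = 6.4% − 1.0% = 5.40%
E(R_P) = R_f + β_P × MRP = 1.0% + 1.0210 × 5.4% = 6.51%

6.51%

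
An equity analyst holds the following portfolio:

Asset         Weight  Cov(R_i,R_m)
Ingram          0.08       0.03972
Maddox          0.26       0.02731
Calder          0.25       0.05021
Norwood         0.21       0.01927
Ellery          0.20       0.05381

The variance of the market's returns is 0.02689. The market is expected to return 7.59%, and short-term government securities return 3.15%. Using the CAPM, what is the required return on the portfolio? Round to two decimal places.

9.36%

β_Ingram = 0.03972 / 0.02689 = 1.4771
β_Maddox = 0.02731 / 0.02689 = 1.0156
β_Calder = 0.05021 / 0.02689 = 1.8672
β_Norwood = 0.01927 / 0.02689 = 0.7166
β_Ellery = 0.05381 / 0.02689 = 2.0011
β_P = Σ w_i β_i = 0.08×1.4771 + 0.26×1.0156 + 0.25×1.8672 + 0.21×0.7166 + 0.20×2.0011 = 1.3997
MRP = 7.59% − 3.15% = 4.44%
E(R_P) = R_f + β_P × MRP = 3.15% + 1.3997 × 4.44% = 9.36%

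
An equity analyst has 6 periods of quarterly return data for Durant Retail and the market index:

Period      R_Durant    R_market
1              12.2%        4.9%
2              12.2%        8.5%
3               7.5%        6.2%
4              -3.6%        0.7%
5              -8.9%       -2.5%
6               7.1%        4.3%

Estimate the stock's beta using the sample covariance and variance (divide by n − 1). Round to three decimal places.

Mean R_i = (12.2 + 12.2 + 7.5 − 3.6 − 8.9 + 7.1) / 6 = 4.4167%
Mean R_m = (4.9 + 8.5 + 6.2 + 0.7 − 2.5 + 4.3) / 6 = 3.6833%
Σ(R_i − R̄_i)(R_m − R̄_m) = 162.6317  ⇒  Cov = 162.6317 / 5 = 32.5263
Σ(R_m − R̄_m)² = 78.5283  ⇒  Var(R_m) = 78.5283 / 5 = 15.7057
β = Cov / Var(R_m) = 32.5263 / 15.7057 = 2.0710

2.071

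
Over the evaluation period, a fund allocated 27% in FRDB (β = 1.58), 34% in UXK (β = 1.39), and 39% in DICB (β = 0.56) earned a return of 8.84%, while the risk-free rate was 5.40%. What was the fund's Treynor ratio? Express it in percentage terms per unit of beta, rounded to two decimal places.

β_P = 0.27×1.58 + 0.34×1.39 + 0.39×0.56 = 1.1176
Treynor = (R_P − R_f) / β_P = (8.84% − 5.40%) / 1.1176 = 3.44% / 1.1176 = 3.08%

3.08%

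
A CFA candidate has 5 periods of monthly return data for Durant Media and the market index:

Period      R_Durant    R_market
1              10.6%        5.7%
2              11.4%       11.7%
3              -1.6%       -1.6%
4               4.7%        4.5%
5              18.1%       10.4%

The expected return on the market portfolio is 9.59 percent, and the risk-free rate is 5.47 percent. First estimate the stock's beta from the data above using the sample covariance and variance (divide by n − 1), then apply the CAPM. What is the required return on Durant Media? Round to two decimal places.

10.65%

Mean R_i = (10.6 + 11.4 − 1.6 + 4.7 + 18.1) / 5 = 8.6400%
Mean R_m = (5.7 + 11.7 − 1.6 + 4.5 + 10.4) / 5 = 6.1400%
Σ(R_i − R̄_i)(R_m − R̄_m) = 140.5020  ⇒  Cov = 140.5020 / 4 = 35.1255
Σ(R_m − R̄_m)² = 111.8520  ⇒  Var(R_m) = 111.8520 / 4 = 27.9630
β = Cov / Var(R_m) = 35.1255 / 27.9630 = 1.2561
MRP = 9.59% − 5.47% = 4.12%
E(R) = R_f + β × MRP = 5.47% + 1.2561 × 4.12% = 10.65%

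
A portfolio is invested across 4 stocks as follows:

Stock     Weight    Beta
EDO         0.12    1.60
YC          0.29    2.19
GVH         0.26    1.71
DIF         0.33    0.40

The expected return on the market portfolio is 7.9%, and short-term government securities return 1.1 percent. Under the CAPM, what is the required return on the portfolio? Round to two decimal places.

10.65%

β_P = Σ w_i β_i = 0.12×1.60 + 0.29×2.19 + 0.26×1.71 + 0.33×0.40 = 1.4037
MRP = 7.9% − 1.1% = 6.80%
E(R_P) = R_f + β_P × MRP = 1.1% + 1.4037 × 6.8% = 10.65%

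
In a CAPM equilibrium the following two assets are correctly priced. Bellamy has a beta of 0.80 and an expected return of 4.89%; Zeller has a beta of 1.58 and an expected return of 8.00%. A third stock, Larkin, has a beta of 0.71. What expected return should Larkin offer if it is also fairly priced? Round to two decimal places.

4.53%

MRP (SML slope) = (8.00% − 4.89%) / (1.58 − 0.80) = 3.11% / 0.78 = 3.9872%
R_f (intercept) = 4.89% − 0.80 × 3.9872% = 1.7002%
E(R_Larkin) = R_f + β × MRP = 1.7002% + 0.71 × 3.9872% = 4.53%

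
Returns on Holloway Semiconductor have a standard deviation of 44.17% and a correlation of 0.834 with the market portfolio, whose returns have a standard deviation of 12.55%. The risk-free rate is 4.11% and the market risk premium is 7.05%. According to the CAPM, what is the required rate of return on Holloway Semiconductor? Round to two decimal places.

24.80%

β = ρ × σ_i / σ_m = 0.834 × 44.17% / 12.55% = 2.9353
E(R) = 4.11% + 2.9353 × 7.05% = 24.80%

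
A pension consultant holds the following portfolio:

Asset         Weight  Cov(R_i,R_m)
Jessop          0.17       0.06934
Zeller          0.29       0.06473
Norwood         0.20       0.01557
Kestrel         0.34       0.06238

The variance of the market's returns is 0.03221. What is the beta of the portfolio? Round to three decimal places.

1.704

β_Jessop = 0.06934 / 0.03221 = 2.1527
β_Zeller = 0.06473 / 0.03221 = 2.0096
β_Norwood = 0.01557 / 0.03221 = 0.4834
β_Kestrel = 0.06238 / 0.03221 = 1.9367
β_P = Σ w_i β_i = 0.17×2.1527 + 0.29×2.0096 + 0.20×0.4834 + 0.34×1.9367 = 1.7039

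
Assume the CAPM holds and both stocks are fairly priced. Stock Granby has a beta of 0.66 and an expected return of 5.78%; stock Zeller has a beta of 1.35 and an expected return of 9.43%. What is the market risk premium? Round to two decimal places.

5.29%

Both satisfy E(R) = R_f + β·MRP, so the slope of the SML is
MRP = (9.43% − 5.78%) / (1.35 − 0.66) = 3.65% / 0.69 = 5.2899%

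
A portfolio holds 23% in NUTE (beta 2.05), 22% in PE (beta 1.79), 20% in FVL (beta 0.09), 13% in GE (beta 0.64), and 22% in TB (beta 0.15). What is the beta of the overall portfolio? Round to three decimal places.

1.000

β_P = Σ w_i β_i = 0.23×2.05 + 0.22×1.79 + 0.20×0.09 + 0.13×0.64 + 0.22×0.15 = 0.9995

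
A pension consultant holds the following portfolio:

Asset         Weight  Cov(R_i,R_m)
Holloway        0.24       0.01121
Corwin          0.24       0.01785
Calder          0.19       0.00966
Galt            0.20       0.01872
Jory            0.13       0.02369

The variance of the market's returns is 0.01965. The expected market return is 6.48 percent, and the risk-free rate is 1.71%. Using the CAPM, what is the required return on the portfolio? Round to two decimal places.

β_Holloway = 0.01121 / 0.01965 = 0.5705
β_Corwin = 0.01785 / 0.01965 = 0.9084
β_Calder = 0.00966 / 0.01965 = 0.4916
β_Galt = 0.01872 / 0.01965 = 0.9527
β_Jory = 0.02369 / 0.01965 = 1.2056
β_P = Σ w_i β_i = 0.24×0.5705 + 0.24×0.9084 + 0.19×0.4916 + 0.20×0.9527 + 0.13×1.2056 = 0.7956
MRP = 6.48% − 1.71% = 4.77%
E(R_P) = R_f + β_P × MRP = 1.71% + 0.7956 × 4.77% = 5.51%

5.51%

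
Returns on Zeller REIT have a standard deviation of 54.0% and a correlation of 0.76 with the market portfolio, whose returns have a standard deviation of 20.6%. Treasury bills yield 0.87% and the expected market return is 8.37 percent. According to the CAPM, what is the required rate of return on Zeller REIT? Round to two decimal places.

β = ρ × σ_i / σ_m = 0.76 × 54.0% / 20.6% = 1.9922
MRP = 8.37% − 0.87% = 7.50%
E(R) = 0.87% + 1.9922 × 7.50% = 15.81%

15.81%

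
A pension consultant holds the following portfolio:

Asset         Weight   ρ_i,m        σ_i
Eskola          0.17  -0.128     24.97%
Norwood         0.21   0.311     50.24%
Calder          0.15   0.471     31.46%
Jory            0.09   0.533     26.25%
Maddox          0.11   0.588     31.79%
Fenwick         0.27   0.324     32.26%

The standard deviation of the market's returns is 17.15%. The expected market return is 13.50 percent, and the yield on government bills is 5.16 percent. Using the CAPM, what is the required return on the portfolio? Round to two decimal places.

β_Eskola = -0.128 × 24.97% / 17.15% = -0.1864
β_Norwood = 0.311 × 50.24% / 17.15% = 0.9111
β_Calder = 0.471 × 31.46% / 17.15% = 0.8640
β_Jory = 0.533 × 26.25% / 17.15% = 0.8158
β_Maddox = 0.588 × 31.79% / 17.15% = 1.0899
β_Fenwick = 0.324 × 32.26% / 17.15% = 0.6095
β_P = Σ w_i β_i = 0.17×-0.1864 + 0.21×0.9111 + 0.15×0.8640 + 0.09×0.8158 + 0.11×1.0899 + 0.27×0.6095 = 0.6471
MRP = 13.50% − 5.16% = 8.34%
E(R_P) = R_f + β_P × MRP = 5.16% + 0.6471 × 8.34% = 10.56%

10.56%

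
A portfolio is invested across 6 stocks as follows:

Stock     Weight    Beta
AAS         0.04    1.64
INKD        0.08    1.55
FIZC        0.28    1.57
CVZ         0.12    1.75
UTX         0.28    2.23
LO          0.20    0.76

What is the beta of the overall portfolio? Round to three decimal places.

β_P = Σ w_i β_i = 0.04×1.64 + 0.08×1.55 + 0.28×1.57 + 0.12×1.75 + 0.28×2.23 + 0.20×0.76 = 1.6156

1.616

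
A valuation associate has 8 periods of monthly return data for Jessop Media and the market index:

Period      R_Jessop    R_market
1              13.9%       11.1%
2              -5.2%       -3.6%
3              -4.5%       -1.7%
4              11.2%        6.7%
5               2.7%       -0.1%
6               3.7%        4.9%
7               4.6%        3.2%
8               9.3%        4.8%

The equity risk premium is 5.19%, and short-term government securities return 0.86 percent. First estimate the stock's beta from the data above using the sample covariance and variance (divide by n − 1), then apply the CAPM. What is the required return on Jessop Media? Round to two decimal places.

Mean R_i = (13.9 − 5.2 − 4.5 + 11.2 + 2.7 + 3.7 + 4.6 + 9.3) / 8 = 4.4625%
Mean R_m = (11.1 − 3.6 − 1.7 + 6.7 − 0.1 + 4.9 + 3.2 + 4.8) / 8 = 3.1625%
Σ(R_i − R̄_i)(R_m − R̄_m) = 220.0188  ⇒  Cov = 220.0188 / 7 = 31.4313
Σ(R_m − R̄_m)² = 161.2388  ⇒  Var(R_m) = 161.2388 / 7 = 23.0341
β = Cov / Var(R_m) = 31.4313 / 23.0341 = 1.3646
E(R) = R_f + β × MRP = 0.86% + 1.3646 × 5.19% = 7.94%

7.94%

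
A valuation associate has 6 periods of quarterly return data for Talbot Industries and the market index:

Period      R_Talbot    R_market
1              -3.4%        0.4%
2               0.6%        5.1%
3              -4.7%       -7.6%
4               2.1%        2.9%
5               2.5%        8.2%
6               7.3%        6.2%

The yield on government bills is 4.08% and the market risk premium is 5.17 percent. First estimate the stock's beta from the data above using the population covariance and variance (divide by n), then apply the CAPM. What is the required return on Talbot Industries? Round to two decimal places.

Mean R_i = (-3.4 + 0.6 − 4.7 + 2.1 + 2.5 + 7.3) / 6 = 0.7333%
Mean R_m = (0.4 + 5.1 − 7.6 + 2.9 + 8.2 + 6.2) / 6 = 2.5333%
Σ(R_i − R̄_i)(R_m − R̄_m) = 98.1233  ⇒  Cov = 98.1233 / 6 = 16.3539
Σ(R_m − R̄_m)² = 159.5133  ⇒  Var(R_m) = 159.5133 / 6 = 26.5856
β = Cov / Var(R_m) = 16.3539 / 26.5856 = 0.6151
E(R) = R_f + β × MRP = 4.08% + 0.6151 × 5.17% = 7.26%

7.26%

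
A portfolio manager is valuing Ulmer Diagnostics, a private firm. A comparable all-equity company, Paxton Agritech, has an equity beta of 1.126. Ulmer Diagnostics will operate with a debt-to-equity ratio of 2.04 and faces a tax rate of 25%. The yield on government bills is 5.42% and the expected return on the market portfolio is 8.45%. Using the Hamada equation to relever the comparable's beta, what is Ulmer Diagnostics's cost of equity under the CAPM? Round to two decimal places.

β_L = β_U × [1 + (1 − t)(D/E)] = 1.126 × [1 + (1 − 0.25) × 2.04]
    = 1.126 × [1 + 0.75 × 2.04] = 1.126 × 2.5300 = 2.8488
MRP = 8.45% − 5.42% = 3.03%
E(R) = R_f + β_L × MRP = 5.42% + 2.8488 × 3.03% = 14.05%

14.05%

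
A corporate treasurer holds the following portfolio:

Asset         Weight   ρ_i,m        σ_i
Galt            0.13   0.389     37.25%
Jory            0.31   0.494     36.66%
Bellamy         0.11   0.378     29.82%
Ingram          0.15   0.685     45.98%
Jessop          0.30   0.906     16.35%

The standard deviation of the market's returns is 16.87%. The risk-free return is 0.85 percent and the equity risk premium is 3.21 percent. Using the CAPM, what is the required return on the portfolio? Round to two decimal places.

4.26%

β_Galt = 0.389 × 37.25% / 16.87% = 0.8589
β_Jory = 0.494 × 36.66% / 16.87% = 1.0735
β_Bellamy = 0.378 × 29.82% / 16.87% = 0.6682
β_Ingram = 0.685 × 45.98% / 16.87% = 1.8670
β_Jessop = 0.906 × 16.35% / 16.87% = 0.8781
β_P = Σ w_i β_i = 0.13×0.8589 + 0.31×1.0735 + 0.11×0.6682 + 0.15×1.8670 + 0.30×0.8781 = 1.0614
E(R_P) = R_f + β_P × MRP = 0.85% + 1.0614 × 3.21% = 4.26%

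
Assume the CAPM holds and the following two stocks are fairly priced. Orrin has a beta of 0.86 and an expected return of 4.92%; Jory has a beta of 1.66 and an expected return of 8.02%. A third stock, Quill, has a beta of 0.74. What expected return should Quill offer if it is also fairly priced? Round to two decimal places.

4.46%

MRP (SML slope) = (8.02% − 4.92%) / (1.66 − 0.86) = 3.10% / 0.80 = 3.8750%
R_f (intercept) = 4.92% − 0.86 × 3.8750% = 1.5875%
E(R_Quill) = R_f + β × MRP = 1.5875% + 0.74 × 3.8750% = 4.46%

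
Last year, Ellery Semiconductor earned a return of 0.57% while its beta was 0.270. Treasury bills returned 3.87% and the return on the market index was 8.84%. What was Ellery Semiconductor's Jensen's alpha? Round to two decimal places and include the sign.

-4.64%

Market excess return = 8.84% − 3.87% = 4.97%
CAPM benchmark = R_f + β(R_m − R_f) = 3.87% + 0.270 × 4.97% = 5.21190%
α = actual − benchmark = 0.57% − 5.21190% = -4.64%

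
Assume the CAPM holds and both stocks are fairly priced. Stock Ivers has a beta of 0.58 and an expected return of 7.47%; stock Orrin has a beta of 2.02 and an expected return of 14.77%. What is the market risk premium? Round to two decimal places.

5.07%

Both satisfy E(R) = R_f + β·MRP, so the slope of the SML is
MRP = (14.77% − 7.47%) / (2.02 − 0.58) = 7.30% / 1.44 = 5.0694%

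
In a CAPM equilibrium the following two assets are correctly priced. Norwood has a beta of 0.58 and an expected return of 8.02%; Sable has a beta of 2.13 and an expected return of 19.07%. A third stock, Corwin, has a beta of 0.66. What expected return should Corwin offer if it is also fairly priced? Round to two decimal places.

MRP (SML slope) = (19.07% − 8.02%) / (2.13 − 0.58) = 11.05% / 1.55 = 7.1290%
R_f (intercept) = 8.02% − 0.58 × 7.1290% = 3.8852%
E(R_Corwin) = R_f + β × MRP = 3.8852% + 0.66 × 7.1290% = 8.59%

8.59%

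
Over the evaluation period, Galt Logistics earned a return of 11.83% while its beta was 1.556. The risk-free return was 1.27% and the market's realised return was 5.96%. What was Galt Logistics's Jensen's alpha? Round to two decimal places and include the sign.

+3.26%

Market excess return = 5.96% − 1.27% = 4.69%
CAPM benchmark = R_f + β(R_m − R_f) = 1.27% + 1.556 × 4.69% = 8.56764%
α = actual − benchmark = 11.83% − 8.56764% = +3.26%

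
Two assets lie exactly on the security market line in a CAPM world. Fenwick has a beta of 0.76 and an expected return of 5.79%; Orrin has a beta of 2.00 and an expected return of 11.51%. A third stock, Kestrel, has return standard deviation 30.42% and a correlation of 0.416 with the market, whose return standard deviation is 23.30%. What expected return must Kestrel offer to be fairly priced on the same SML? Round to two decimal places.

MRP = (11.51% − 5.79%) / (2.00 − 0.76) = 4.6129%
R_f = 5.79% − 0.76 × 4.6129% = 2.2842%
β_Kestrel = ρ·σ_i/σ_m = 0.416 × 30.42 / 23.30 = 0.5431
E(R_Kestrel) = R_f + β × MRP = 2.2842% + 0.5431 × 4.6129% = 4.79%

4.79%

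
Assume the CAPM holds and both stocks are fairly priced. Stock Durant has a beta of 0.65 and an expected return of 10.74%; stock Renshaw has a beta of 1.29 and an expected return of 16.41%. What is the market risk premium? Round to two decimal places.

Both satisfy E(R) = R_f + β·MRP, so the slope of the SML is
MRP = (16.41% − 10.74%) / (1.29 − 0.65) = 5.67% / 0.64 = 8.8594%

8.86%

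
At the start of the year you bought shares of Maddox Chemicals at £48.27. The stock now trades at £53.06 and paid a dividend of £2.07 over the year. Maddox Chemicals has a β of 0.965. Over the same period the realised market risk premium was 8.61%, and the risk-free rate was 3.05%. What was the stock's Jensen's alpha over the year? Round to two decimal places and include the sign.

Realised HPR = (P1 + D1 − P0) / P0 = (53.06 + 2.07 − 48.27) / 48.27 = 6.86 / 48.27 = 14.2117%
CAPM required = R_f + β·MRP = 3.05% + 0.965 × 8.61% = 11.35865%
α = realised − required = 14.2117% − 11.35865% = +2.85%

+2.85%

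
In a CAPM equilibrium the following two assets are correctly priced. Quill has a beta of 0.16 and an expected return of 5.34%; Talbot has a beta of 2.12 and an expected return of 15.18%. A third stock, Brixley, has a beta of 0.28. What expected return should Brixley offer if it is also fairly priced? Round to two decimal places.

MRP (SML slope) = (15.18% − 5.34%) / (2.12 − 0.16) = 9.84% / 1.96 = 5.0204%
R_f (intercept) = 5.34% − 0.16 × 5.0204% = 4.5367%
E(R_Brixley) = R_f + β × MRP = 4.5367% + 0.28 × 5.0204% = 5.94%

5.94%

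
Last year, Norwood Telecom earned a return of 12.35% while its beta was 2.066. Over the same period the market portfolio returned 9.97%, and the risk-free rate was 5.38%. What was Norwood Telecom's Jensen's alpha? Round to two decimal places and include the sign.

-2.51%

Market excess return = 9.97% − 5.38% = 4.59%
CAPM benchmark = R_f + β(R_m − R_f) = 5.38% + 2.066 × 4.59% = 14.86294%
α = actual − benchmark = 12.35% − 14.86294% = -2.51%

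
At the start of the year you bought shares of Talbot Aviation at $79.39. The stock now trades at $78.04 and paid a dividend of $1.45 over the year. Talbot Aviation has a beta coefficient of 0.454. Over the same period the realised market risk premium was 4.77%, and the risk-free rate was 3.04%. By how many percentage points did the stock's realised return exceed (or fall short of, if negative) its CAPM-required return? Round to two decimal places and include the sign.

-5.08%

Realised HPR = (P1 + D1 − P0) / P0 = (78.04 + 1.45 − 79.39) / 79.39 = 0.10 / 79.39 = 0.1260%
CAPM required = R_f + β·MRP = 3.04% + 0.454 × 4.77% = 5.20558%
α = realised − required = 0.1260% − 5.20558% = -5.08%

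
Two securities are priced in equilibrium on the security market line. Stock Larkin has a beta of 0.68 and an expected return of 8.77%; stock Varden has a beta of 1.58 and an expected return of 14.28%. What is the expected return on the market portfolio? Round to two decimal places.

Both satisfy E(R) = R_f + β·MRP, so the slope of the SML is
MRP = (14.28% − 8.77%) / (1.58 − 0.68) = 5.51% / 0.90 = 6.1222%
R_f = E(R_Larkin) − β_Larkin·MRP = 8.77% − 0.68 × 6.1222% = 4.6069%
E(R_m) = R_f + MRP = 4.6069% + 6.1222% = 10.73%

10.73%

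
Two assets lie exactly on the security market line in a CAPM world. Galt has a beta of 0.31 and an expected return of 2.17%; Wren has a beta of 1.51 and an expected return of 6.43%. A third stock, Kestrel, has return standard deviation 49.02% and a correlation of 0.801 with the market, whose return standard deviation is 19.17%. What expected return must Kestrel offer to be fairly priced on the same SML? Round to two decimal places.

8.34%

MRP = (6.43% − 2.17%) / (1.51 − 0.31) = 3.5500%
R_f = 2.17% − 0.31 × 3.5500% = 1.0695%
β_Kestrel = ρ·σ_i/σ_m = 0.801 × 49.02 / 19.17 = 2.0483
E(R_Kestrel) = R_f + β × MRP = 1.0695% + 2.0483 × 3.5500% = 8.34%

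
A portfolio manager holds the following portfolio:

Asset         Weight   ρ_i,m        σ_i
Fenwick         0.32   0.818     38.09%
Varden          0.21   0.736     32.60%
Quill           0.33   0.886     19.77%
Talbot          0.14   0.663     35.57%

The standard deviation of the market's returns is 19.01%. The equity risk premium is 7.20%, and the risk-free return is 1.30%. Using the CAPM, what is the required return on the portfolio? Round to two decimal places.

β_Fenwick = 0.818 × 38.09% / 19.01% = 1.6390
β_Varden = 0.736 × 32.60% / 19.01% = 1.2622
β_Quill = 0.886 × 19.77% / 19.01% = 0.9214
β_Talbot = 0.663 × 35.57% / 19.01% = 1.2406
β_P = Σ w_i β_i = 0.32×1.6390 + 0.21×1.2622 + 0.33×0.9214 + 0.14×1.2406 = 1.2673
E(R_P) = R_f + β_P × MRP = 1.30% + 1.2673 × 7.20% = 10.42%

10.42%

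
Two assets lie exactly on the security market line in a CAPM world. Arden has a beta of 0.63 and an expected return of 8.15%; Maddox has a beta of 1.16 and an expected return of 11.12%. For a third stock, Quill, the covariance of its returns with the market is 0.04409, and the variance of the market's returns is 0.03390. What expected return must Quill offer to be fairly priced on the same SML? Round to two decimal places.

11.91%

MRP = (11.12% − 8.15%) / (1.16 − 0.63) = 5.6038%
R_f = 8.15% − 0.63 × 5.6038% = 4.6196%
β_Quill = Cov / Var(R_m) = 0.04409 / 0.03390 = 1.3006
E(R_Quill) = R_f + β × MRP = 4.6196% + 1.3006 × 5.6038% = 11.91%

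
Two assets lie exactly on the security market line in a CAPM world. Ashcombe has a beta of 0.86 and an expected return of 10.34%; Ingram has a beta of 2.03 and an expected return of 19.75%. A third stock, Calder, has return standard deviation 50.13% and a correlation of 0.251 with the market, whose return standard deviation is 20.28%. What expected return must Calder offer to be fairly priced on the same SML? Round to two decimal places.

8.41%

MRP = (19.75% − 10.34%) / (2.03 − 0.86) = 8.0427%
R_f = 10.34% − 0.86 × 8.0427% = 3.4233%
β_Calder = ρ·σ_i/σ_m = 0.251 × 50.13 / 20.28 = 0.6204
E(R_Calder) = R_f + β × MRP = 3.4233% + 0.6204 × 8.0427% = 8.41%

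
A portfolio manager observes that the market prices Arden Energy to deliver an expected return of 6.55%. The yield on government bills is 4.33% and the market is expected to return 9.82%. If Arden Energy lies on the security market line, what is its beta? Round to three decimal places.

MRP = 9.82% − 4.33% = 5.49%
β = (E(R) − R_f) / MRP = (6.55% − 4.33%) / 5.49% = 2.22% / 5.49% = 0.404

0.404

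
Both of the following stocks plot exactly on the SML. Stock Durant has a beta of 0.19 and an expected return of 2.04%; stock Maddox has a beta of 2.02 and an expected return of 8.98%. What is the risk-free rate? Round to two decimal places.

Both satisfy E(R) = R_f + β·MRP, so the slope of the SML is
MRP = (8.98% − 2.04%) / (2.02 − 0.19) = 6.94% / 1.83 = 3.7923%
R_f = E(R_Durant) − β_Durant·MRP = 2.04% − 0.19 × 3.7923% = 1.3195%

1.32%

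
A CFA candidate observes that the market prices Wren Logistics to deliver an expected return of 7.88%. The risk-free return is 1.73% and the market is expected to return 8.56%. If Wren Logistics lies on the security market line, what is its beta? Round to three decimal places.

0.900

MRP = 8.56% − 1.73% = 6.83%
β = (E(R) − R_f) / MRP = (7.88% − 1.73%) / 6.83% = 6.15% / 6.83% = 0.900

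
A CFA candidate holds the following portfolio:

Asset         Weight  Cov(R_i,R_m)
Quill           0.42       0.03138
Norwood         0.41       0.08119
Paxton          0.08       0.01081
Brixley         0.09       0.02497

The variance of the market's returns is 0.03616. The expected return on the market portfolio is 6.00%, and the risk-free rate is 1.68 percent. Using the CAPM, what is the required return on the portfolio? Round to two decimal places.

β_Quill = 0.03138 / 0.03616 = 0.8678
β_Norwood = 0.08119 / 0.03616 = 2.2453
β_Paxton = 0.01081 / 0.03616 = 0.2989
β_Brixley = 0.02497 / 0.03616 = 0.6905
β_P = Σ w_i β_i = 0.42×0.8678 + 0.41×2.2453 + 0.08×0.2989 + 0.09×0.6905 = 1.3711
MRP = 6.00% − 1.68% = 4.32%
E(R_P) = R_f + β_P × MRP = 1.68% + 1.3711 × 4.32% = 7.60%

7.60%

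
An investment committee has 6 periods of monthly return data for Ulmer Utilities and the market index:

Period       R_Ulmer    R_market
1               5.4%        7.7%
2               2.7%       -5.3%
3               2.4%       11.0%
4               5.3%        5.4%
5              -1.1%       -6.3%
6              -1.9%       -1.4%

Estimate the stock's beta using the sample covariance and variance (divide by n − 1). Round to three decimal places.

0.264

Mean R_i = (5.4 + 2.7 + 2.4 + 5.3 − 1.1 − 1.9) / 6 = 2.1333%
Mean R_m = (7.7 − 5.3 + 11.0 + 5.4 − 6.3 − 1.4) / 6 = 1.8500%
Σ(R_i − R̄_i)(R_m − R̄_m) = 68.2000  ⇒  Cov = 68.2000 / 5 = 13.6400
Σ(R_m − R̄_m)² = 258.6550  ⇒  Var(R_m) = 258.6550 / 5 = 51.7310
β = Cov / Var(R_m) = 13.6400 / 51.7310 = 0.2637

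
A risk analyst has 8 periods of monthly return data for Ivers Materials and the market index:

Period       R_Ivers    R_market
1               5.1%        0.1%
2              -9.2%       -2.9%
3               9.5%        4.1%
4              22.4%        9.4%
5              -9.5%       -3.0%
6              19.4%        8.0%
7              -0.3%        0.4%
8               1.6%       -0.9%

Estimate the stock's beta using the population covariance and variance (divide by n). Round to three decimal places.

2.425

Mean R_i = (5.1 − 9.2 + 9.5 + 22.4 − 9.5 + 19.4 − 0.3 + 1.6) / 8 = 4.8750%
Mean R_m = (0.1 − 2.9 + 4.1 + 9.4 − 3.0 + 8.0 + 0.4 − 0.9) / 8 = 1.9000%
Σ(R_i − R̄_i)(R_m − R̄_m) = 384.7400  ⇒  Cov = 384.7400 / 8 = 48.0925
Σ(R_m − R̄_m)² = 158.6800  ⇒  Var(R_m) = 158.6800 / 8 = 19.8350
β = Cov / Var(R_m) = 48.0925 / 19.8350 = 2.4246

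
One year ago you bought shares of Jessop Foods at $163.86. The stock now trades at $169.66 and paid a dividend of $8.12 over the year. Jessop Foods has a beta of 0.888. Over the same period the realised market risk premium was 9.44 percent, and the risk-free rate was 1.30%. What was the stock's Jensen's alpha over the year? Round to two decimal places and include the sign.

-1.19%

Realised HPR = (P1 + D1 − P0) / P0 = (169.66 + 8.12 − 163.86) / 163.86 = 13.92 / 163.86 = 8.4951%
CAPM required = R_f + β·MRP = 1.30% + 0.888 × 9.44% = 9.68272%
α = realised − required = 8.4951% − 9.68272% = -1.19%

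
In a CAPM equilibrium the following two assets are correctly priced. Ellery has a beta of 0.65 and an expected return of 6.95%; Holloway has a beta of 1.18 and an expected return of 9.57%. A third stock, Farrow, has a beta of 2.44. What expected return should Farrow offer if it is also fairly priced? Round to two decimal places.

MRP (SML slope) = (9.57% − 6.95%) / (1.18 − 0.65) = 2.62% / 0.53 = 4.9434%
R_f (intercept) = 6.95% − 0.65 × 4.9434% = 3.7368%
E(R_Farrow) = R_f + β × MRP = 3.7368% + 2.44 × 4.9434% = 15.80%

15.80%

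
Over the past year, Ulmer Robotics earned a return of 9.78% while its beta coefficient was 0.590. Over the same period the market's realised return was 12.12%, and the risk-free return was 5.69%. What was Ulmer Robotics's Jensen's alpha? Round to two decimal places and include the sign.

+0.30%

Market excess return = 12.12% − 5.69% = 6.43%
CAPM benchmark = R_f + β(R_m − R_f) = 5.69% + 0.590 × 6.43% = 9.48370%
α = actual − benchmark = 9.78% − 9.48370% = +0.30%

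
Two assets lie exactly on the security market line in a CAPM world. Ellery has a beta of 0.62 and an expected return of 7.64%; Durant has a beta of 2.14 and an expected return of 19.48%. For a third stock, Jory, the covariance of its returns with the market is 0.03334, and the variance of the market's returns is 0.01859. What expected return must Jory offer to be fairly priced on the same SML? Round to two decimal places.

MRP = (19.48% − 7.64%) / (2.14 − 0.62) = 7.7895%
R_f = 7.64% − 0.62 × 7.7895% = 2.8105%
β_Jory = Cov / Var(R_m) = 0.03334 / 0.01859 = 1.7934
E(R_Jory) = R_f + β × MRP = 2.8105% + 1.7934 × 7.7895% = 16.78%

16.78%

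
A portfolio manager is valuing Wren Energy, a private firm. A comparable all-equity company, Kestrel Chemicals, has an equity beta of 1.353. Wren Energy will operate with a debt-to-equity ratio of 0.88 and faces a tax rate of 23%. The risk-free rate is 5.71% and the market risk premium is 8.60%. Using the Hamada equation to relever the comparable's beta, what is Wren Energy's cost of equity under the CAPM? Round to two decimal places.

β_L = β_U × [1 + (1 − t)(D/E)] = 1.353 × [1 + (1 − 0.23) × 0.88]
    = 1.353 × [1 + 0.77 × 0.88] = 1.353 × 1.6776 = 2.2698
E(R) = R_f + β_L × MRP = 5.71% + 2.2698 × 8.60% = 25.23%

25.23%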